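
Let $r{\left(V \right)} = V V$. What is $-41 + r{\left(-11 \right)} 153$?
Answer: $18472$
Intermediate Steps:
$r{\left(V \right)} = V^{2}$
$-41 + r{\left(-11 \right)} 153 = -41 + \left(-11\right)^{2} \cdot 153 = -41 + 121 \cdot 153 = -41 + 18513 = 18472$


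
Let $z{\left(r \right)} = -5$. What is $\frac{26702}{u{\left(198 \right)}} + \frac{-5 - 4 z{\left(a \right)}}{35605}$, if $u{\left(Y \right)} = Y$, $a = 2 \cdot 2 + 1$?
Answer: $\frac{95072768}{704979} \approx 134.86$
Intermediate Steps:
$a = 5$ ($a = 4 + 1 = 5$)
$\frac{26702}{u{\left(198 \right)}} + \frac{-5 - 4 z{\left(a \right)}}{35605} = \frac{26702}{198} + \frac{-5 - -20}{35605} = 26702 \cdot \frac{1}{198} + \left(-5 + 20\right) \frac{1}{35605} = \frac{13351}{99} + 15 \cdot \frac{1}{35605} = \frac{13351}{99} + \frac{3}{7121} = \frac{95072768}{704979}$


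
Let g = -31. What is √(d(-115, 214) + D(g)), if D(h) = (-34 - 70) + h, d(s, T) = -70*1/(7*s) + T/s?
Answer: 7*I*√36915/115 ≈ 11.695*I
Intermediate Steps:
d(s, T) = -10/s + T/s
D(h) = -104 + h
√(d(-115, 214) + D(g)) = √((-10 + 214)/(-115) + (-104 - 31)) = √(-1/115*204 - 135) = √(-204/115 - 135) = √(-15729/115) = 7*I*√36915/115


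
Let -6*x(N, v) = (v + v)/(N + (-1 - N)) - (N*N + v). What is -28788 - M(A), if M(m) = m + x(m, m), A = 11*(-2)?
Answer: -86507/3 ≈ -28836.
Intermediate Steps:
A = -22
x(N, v) = v/2 + N²/6 (x(N, v) = -((v + v)/(N + (-1 - N)) - (N*N + v))/6 = -((2*v)/(-1) - (N² + v))/6 = -((2*v)*(-1) - (v + N²))/6 = -(-2*v + (-v - N²))/6 = -(-N² - 3*v)/6 = v/2 + N²/6)
M(m) = m²/6 + 3*m/2 (M(m) = m + (m/2 + m²/6) = m²/6 + 3*m/2)
-28788 - M(A) = -28788 - (-22)*(9 - 22)/6 = -28788 - (-22)*(-13)/6 = -28788 - 1*143/3 = -28788 - 143/3 = -86507/3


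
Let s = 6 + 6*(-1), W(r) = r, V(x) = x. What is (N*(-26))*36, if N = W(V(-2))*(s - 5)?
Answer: -9360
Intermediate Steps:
s = 0 (s = 6 - 6 = 0)
N = 10 (N = -2*(0 - 5) = -2*(-5) = 10)
(N*(-26))*36 = (10*(-26))*36 = -260*36 = -9360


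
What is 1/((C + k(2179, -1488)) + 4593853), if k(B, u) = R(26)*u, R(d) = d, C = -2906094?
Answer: 1/1649071 ≈ 6.0640e-7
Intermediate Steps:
k(B, u) = 26*u
1/((C + k(2179, -1488)) + 4593853) = 1/((-2906094 + 26*(-1488)) + 4593853) = 1/((-2906094 - 38688) + 4593853) = 1/(-2944782 + 4593853) = 1/1649071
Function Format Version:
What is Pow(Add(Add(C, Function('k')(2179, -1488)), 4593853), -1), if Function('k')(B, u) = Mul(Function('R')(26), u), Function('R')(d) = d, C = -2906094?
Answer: Rational(1, 1649071) ≈ 6.0640e-7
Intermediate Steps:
Function('k')(B, u) = Mul(26, u)
Pow(Add(Add(C, Function('k')(2179, -1488)), 4593853), -1) = Pow(Add(Add(-2906094, Mul(26, -1488)), 4593853), -1) = Pow(Add(Add(-2906094, -38688), 4593853), -1) = Pow(Add(-2944782, 4593853), -1) = Pow(1649071, -1) = Rational(1, 1649071)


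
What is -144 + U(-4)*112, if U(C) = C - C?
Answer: -144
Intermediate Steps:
U(C) = 0
-144 + U(-4)*112 = -144 + 0*112 = -144 + 0 = -144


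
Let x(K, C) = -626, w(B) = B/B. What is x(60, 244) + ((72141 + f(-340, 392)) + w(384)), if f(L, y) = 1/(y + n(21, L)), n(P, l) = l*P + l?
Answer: 506905407/7088 ≈ 71516.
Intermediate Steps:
w(B) = 1
n(P, l) = l + P*l (n(P, l) = P*l + l = l + P*l)
f(L, y) = 1/(y + 22*L) (f(L, y) = 1/(y + L*(1 + 21)) = 1/(y + L*22) = 1/(y + 22*L))
x(60, 244) + ((72141 + f(-340, 392)) + w(384)) = -626 + ((72141 + 1/(392 + 22*(-340))) + 1) = -626 + ((72141 + 1/(392 - 7480)) + 1) = -626 + ((72141 + 1/(-7088)) + 1) = -626 + ((72141 - 1/7088) + 1) = -626 + (511335407/7088 + 1) = -626 + 511342495/7088 = 506905407/7088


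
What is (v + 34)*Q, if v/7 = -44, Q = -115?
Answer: 31510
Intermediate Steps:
v = -308 (v = 7*(-44) = -308)
(v + 34)*Q = (-308 + 34)*(-115) = -274*(-115) = 31510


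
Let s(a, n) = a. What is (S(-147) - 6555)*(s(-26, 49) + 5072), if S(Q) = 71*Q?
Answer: -85741632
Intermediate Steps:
(S(-147) - 6555)*(s(-26, 49) + 5072) = (71*(-147) - 6555)*(-26 + 5072) = (-10437 - 6555)*5046 = -16992*5046 = -85741632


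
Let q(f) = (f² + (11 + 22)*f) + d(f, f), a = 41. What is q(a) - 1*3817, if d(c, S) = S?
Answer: -742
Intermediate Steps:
q(f) = f² + 34*f (q(f) = (f² + (11 + 22)*f) + f = (f² + 33*f) + f = f² + 34*f)
q(a) - 1*3817 = 41*(34 + 41) - 1*3817 = 41*75 - 3817 = 3075 - 3817 = -742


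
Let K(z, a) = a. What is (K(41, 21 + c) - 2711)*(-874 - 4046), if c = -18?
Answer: 13323360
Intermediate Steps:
(K(41, 21 + c) - 2711)*(-874 - 4046) = ((21 - 18) - 2711)*(-874 - 4046) = (3 - 2711)*(-4920) = -2708*(-4920) = 13323360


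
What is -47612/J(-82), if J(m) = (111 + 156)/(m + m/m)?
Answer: 1285524/89 ≈ 14444.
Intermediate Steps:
J(m) = 267/(1 + m) (J(m) = 267/(m + 1) = 267/(1 + m))
-47612/J(-82) = -47612/(267/(1 - 82)) = -47612/(267/(-81)) = -47612/(267*(-1/81)) = -47612/(-89/27) = -47612*(-27/89) = 1285524/89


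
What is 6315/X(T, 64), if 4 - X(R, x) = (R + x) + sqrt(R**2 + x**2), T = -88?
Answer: -44205/2764 - 6315*sqrt(185)/1382 ≈ -78.145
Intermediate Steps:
X(R, x) = 4 - R - x - sqrt(R**2 + x**2) (X(R, x) = 4 - ((R + x) + sqrt(R**2 + x**2)) = 4 - (R + x + sqrt(R**2 + x**2)) = 4 + (-R - x - sqrt(R**2 + x**2)) = 4 - R - x - sqrt(R**2 + x**2))
6315/X(T, 64) = 6315/(4 - 1*(-88) - 1*64 - sqrt((-88)**2 + 64**2)) = 6315/(4 + 88 - 64 - sqrt(7744 + 4096)) = 6315/(4 + 88 - 64 - sqrt(11840)) = 6315/(4 + 88 - 64 - 8*sqrt(185)) = 6315/(28 - 8*sqrt(185))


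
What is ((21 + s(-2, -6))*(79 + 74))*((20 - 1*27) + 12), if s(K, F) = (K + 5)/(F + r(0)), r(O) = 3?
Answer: 15300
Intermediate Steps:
s(K, F) = (5 + K)/(3 + F) (s(K, F) = (K + 5)/(F + 3) = (5 + K)/(3 + F))
((21 + s(-2, -6))*(79 + 74))*((20 - 1*27) + 12) = ((21 + (5 - 2)/(3 - 6))*(79 + 74))*((20 - 1*27) + 12) = ((21 + 3/(-3))*153)*((20 - 27) + 12) = ((21 - ⅓*3)*153)*(-7 + 12) = ((21 - 1)*153)*5 = (20*153)*5 = 3060*5 = 15300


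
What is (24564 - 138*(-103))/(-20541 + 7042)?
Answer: -38778/13499 ≈ -2.8727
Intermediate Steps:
(24564 - 138*(-103))/(-20541 + 7042) = (24564 + 14214)/(-13499) = 38778*(-1/13499) = -38778/13499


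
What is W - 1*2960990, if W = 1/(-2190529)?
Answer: -6486134463711/2190529 ≈ -2.9610e+6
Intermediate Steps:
W = -1/2190529 ≈ -4.5651e-7
W - 1*2960990 = -1/2190529 - 1*2960990 = -1/2190529 - 2960990 = -6486134463711/2190529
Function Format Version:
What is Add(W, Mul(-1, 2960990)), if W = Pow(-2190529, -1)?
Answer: Rational(-6486134463711, 2190529) ≈ -2.9610e+6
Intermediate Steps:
W = Rational(-1, 2190529) ≈ -4.5651e-7
Add(W, Mul(-1, 2960990)) = Add(Rational(-1, 2190529), Mul(-1, 2960990)) = Add(Rational(-1, 2190529), -2960990) = Rational(-6486134463711, 2190529)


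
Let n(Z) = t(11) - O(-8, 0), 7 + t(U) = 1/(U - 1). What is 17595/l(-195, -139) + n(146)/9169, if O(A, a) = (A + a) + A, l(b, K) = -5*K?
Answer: 322669759/12744910 ≈ 25.318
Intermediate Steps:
t(U) = -7 + 1/(-1 + U) (t(U) = -7 + 1/(U - 1) = -7 + 1/(-1 + U))
O(A, a) = a + 2*A
n(Z) = 91/10 (n(Z) = (8 - 7*11)/(-1 + 11) - (0 + 2*(-8)) = (8 - 77)/10 - (0 - 16) = (1/10)*(-69) - 1*(-16) = -69/10 + 16 = 91/10)
17595/l(-195, -139) + n(146)/9169 = 17595/((-5*(-139))) + (91/10)/9169 = 17595/695 + (91/10)*(1/9169) = 17595*(1/695) + 91/91690 = 3519/139 + 91/91690 = 322669759/12744910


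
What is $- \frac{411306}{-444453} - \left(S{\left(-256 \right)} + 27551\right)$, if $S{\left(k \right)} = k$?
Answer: $- \frac{4043644443}{148151} \approx -27294.0$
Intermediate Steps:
$- \frac{411306}{-444453} - \left(S{\left(-256 \right)} + 27551\right) = - \frac{411306}{-444453} - \left(-256 + 27551\right) = \left(-411306\right) \left(- \frac{1}{444453}\right) - 27295 = \frac{137102}{148151} - 27295 = - \frac{4043644443}{148151}$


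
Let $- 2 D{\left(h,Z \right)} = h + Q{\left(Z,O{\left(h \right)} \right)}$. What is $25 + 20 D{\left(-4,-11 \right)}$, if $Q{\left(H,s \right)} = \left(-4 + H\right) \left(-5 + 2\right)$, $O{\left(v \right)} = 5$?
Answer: $-385$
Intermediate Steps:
$Q{\left(H,s \right)} = 12 - 3 H$ ($Q{\left(H,s \right)} = \left(-4 + H\right) \left(-3\right) = 12 - 3 H$)
$D{\left(h,Z \right)} = -6 - \frac{h}{2} + \frac{3 Z}{2}$ ($D{\left(h,Z \right)} = - \frac{h - \left(-12 + 3 Z\right)}{2} = - \frac{12 + h - 3 Z}{2} = -6 - \frac{h}{2} + \frac{3 Z}{2}$)
$25 + 20 D{\left(-4,-11 \right)} = 25 + 20 \left(-6 - -2 + \frac{3}{2} \left(-11\right)\right) = 25 + 20 \left(-6 + 2 - \frac{33}{2}\right) = 25 + 20 \left(- \frac{41}{2}\right) = 25 - 410 = -385$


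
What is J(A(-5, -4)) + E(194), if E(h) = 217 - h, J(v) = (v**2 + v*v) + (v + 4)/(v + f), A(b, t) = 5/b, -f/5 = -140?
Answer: 5826/233 ≈ 25.004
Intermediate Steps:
f = 700 (f = -5*(-140) = 700)
J(v) = 2*v**2 + (4 + v)/(700 + v) (J(v) = (v**2 + v*v) + (v + 4)/(v + 700) = (v**2 + v**2) + (4 + v)/(700 + v) = 2*v**2 + (4 + v)/(700 + v))
J(A(-5, -4)) + E(194) = (4 + 5/(-5) + 2*(5/(-5))**3 + 1400*(5/(-5))**2)/(700 + 5/(-5)) + (217 - 1*194) = (4 + 5*(-1/5) + 2*(5*(-1/5))**3 + 1400*(5*(-1/5))**2)/(700 + 5*(-1/5)) + (217 - 194) = (4 - 1 + 2*(-1)**3 + 1400*(-1)**2)/(700 - 1) + 23 = (4 - 1 + 2*(-1) + 1400*1)/699 + 23 = (4 - 1 - 2 + 1400)/699 + 23 = (1/699)*1401 + 23 = 467/233 + 23 = 5826/233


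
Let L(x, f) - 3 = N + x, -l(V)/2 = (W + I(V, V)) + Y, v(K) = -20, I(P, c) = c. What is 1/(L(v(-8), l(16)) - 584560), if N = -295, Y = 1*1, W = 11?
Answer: -1/584872 ≈ -1.7098e-6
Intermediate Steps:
Y = 1
l(V) = -24 - 2*V (l(V) = -2*((11 + V) + 1) = -2*(12 + V) = -24 - 2*V)
L(x, f) = -292 + x (L(x, f) = 3 + (-295 + x) = -292 + x)
1/(L(v(-8), l(16)) - 584560) = 1/((-292 - 20) - 584560) = 1/(-312 - 584560) = 1/(-584872) = -1/584872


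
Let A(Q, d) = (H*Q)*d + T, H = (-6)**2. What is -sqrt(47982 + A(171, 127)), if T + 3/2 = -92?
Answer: -sqrt(3318802)/2 ≈ -910.88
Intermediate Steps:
T = -187/2 (T = -3/2 - 92 = -187/2 ≈ -93.500)
H = 36
A(Q, d) = -187/2 + 36*Q*d (A(Q, d) = (36*Q)*d - 187/2 = 36*Q*d - 187/2 = -187/2 + 36*Q*d)
-sqrt(47982 + A(171, 127)) = -sqrt(47982 + (-187/2 + 36*171*127)) = -sqrt(47982 + (-187/2 + 781812)) = -sqrt(47982 + 1563437/2) = -sqrt(1659401/2) = -sqrt(3318802)/2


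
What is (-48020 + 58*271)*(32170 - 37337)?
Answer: 166904434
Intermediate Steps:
(-48020 + 58*271)*(32170 - 37337) = (-48020 + 15718)*(-5167) = -32302*(-5167) = 166904434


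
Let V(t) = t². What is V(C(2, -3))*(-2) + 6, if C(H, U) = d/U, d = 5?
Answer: 4/9 ≈ 0.44444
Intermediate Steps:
C(H, U) = 5/U
V(C(2, -3))*(-2) + 6 = (5/(-3))²*(-2) + 6 = (5*(-⅓))²*(-2) + 6 = (-5/3)²*(-2) + 6 = (25/9)*(-2) + 6 = -50/9 + 6 = 4/9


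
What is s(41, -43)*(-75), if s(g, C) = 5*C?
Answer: 16125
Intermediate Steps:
s(41, -43)*(-75) = (5*(-43))*(-75) = -215*(-75) = 16125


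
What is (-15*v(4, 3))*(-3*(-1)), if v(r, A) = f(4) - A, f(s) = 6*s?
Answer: -945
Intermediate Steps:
v(r, A) = 24 - A (v(r, A) = 6*4 - A = 24 - A)
(-15*v(4, 3))*(-3*(-1)) = (-15*(24 - 1*3))*(-3*(-1)) = -15*(24 - 3)*3 = -15*21*3 = -315*3 = -945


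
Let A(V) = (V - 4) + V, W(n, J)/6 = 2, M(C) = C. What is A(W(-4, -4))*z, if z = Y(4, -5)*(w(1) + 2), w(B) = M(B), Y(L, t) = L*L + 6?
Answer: 1320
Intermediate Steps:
Y(L, t) = 6 + L² (Y(L, t) = L² + 6 = 6 + L²)
w(B) = B
W(n, J) = 12 (W(n, J) = 6*2 = 12)
A(V) = -4 + 2*V (A(V) = (-4 + V) + V = -4 + 2*V)
z = 66 (z = (6 + 4²)*(1 + 2) = (6 + 16)*3 = 22*3 = 66)
A(W(-4, -4))*z = (-4 + 2*12)*66 = (-4 + 24)*66 = 20*66 = 1320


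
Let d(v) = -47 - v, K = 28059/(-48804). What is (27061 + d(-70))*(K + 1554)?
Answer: 171110746749/4067 ≈ 4.2073e+7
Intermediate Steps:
K = -9353/16268 (K = 28059*(-1/48804) = -9353/16268 ≈ -0.57493)
(27061 + d(-70))*(K + 1554) = (27061 + (-47 - 1*(-70)))*(-9353/16268 + 1554) = (27061 + (-47 + 70))*(25271119/16268) = (27061 + 23)*(25271119/16268) = 27084*(25271119/16268) = 171110746749/4067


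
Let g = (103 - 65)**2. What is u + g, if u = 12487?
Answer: 13931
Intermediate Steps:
g = 1444 (g = 38**2 = 1444)
u + g = 12487 + 1444 = 13931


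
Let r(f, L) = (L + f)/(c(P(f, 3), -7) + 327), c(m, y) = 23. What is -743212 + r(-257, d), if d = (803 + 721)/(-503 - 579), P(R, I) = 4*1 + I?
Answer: -140727331999/189350 ≈ -7.4321e+5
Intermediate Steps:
P(R, I) = 4 + I
d = -762/541 (d = 1524/(-1082) = 1524*(-1/1082) = -762/541 ≈ -1.4085)
r(f, L) = L/350 + f/350 (r(f, L) = (L + f)/(23 + 327) = (L + f)/350 = (L + f)*(1/350) = L/350 + f/350)
-743212 + r(-257, d) = -743212 + ((1/350)*(-762/541) + (1/350)*(-257)) = -743212 + (-381/94675 - 257/350) = -743212 - 139799/189350 = -140727331999/189350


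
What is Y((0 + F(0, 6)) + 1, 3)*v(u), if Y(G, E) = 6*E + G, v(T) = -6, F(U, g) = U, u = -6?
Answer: -114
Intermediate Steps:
Y(G, E) = G + 6*E
Y((0 + F(0, 6)) + 1, 3)*v(u) = (((0 + 0) + 1) + 6*3)*(-6) = ((0 + 1) + 18)*(-6) = (1 + 18)*(-6) = 19*(-6) = -114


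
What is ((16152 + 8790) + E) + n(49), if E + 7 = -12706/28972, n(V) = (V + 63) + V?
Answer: 363534303/14486 ≈ 25096.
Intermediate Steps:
n(V) = 63 + 2*V (n(V) = (63 + V) + V = 63 + 2*V)
E = -107755/14486 (E = -7 - 12706/28972 = -7 - 12706*1/28972 = -7 - 6353/14486 = -107755/14486 ≈ -7.4386)
((16152 + 8790) + E) + n(49) = ((16152 + 8790) - 107755/14486) + (63 + 2*49) = (24942 - 107755/14486) + (63 + 98) = 361202057/14486 + 161 = 363534303/14486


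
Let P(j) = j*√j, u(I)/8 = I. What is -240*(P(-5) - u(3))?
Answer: 5760 + 1200*I*√5 ≈ 5760.0 + 2683.3*I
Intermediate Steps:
u(I) = 8*I
P(j) = j^(3/2)
-240*(P(-5) - u(3)) = -240*((-5)^(3/2) - 8*3) = -240*(-5*I*√5 - 1*24) = -240*(-5*I*√5 - 24) = -240*(-24 - 5*I*√5) = 5760 + 1200*I*√5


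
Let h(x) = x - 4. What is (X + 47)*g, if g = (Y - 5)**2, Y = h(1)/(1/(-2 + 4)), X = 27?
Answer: 8954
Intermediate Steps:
h(x) = -4 + x
Y = -6 (Y = (-4 + 1)/(1/(-2 + 4)) = -3/(1/2) = -3/1/2 = -3*2 = -6)
g = 121 (g = (-6 - 5)**2 = (-11)**2 = 121)
(X + 47)*g = (27 + 47)*121 = 74*121 = 8954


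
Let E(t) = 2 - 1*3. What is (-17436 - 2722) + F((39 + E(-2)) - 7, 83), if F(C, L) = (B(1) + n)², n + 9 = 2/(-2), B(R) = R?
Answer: -20077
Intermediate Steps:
E(t) = -1 (E(t) = 2 - 3 = -1)
n = -10 (n = -9 + 2/(-2) = -9 - ½*2 = -9 - 1 = -10)
F(C, L) = 81 (F(C, L) = (1 - 10)² = (-9)² = 81)
(-17436 - 2722) + F((39 + E(-2)) - 7, 83) = (-17436 - 2722) + 81 = -20158 + 81 = -20077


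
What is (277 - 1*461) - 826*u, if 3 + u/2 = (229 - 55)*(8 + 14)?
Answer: -6319084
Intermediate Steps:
u = 7650 (u = -6 + 2*((229 - 55)*(8 + 14)) = -6 + 2*(174*22) = -6 + 2*3828 = -6 + 7656 = 7650)
(277 - 1*461) - 826*u = (277 - 1*461) - 826*7650 = (277 - 461) - 6318900 = -184 - 6318900 = -6319084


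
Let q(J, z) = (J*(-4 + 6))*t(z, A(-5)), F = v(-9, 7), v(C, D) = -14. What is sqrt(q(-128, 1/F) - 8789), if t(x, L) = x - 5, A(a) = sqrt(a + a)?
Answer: I*sqrt(367045)/7 ≈ 86.549*I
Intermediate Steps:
A(a) = sqrt(2)*sqrt(a) (A(a) = sqrt(2*a) = sqrt(2)*sqrt(a))
t(x, L) = -5 + x
F = -14
q(J, z) = 2*J*(-5 + z) (q(J, z) = (J*(-4 + 6))*(-5 + z) = (J*2)*(-5 + z) = (2*J)*(-5 + z) = 2*J*(-5 + z))
sqrt(q(-128, 1/F) - 8789) = sqrt(2*(-128)*(-5 + 1/(-14)) - 8789) = sqrt(2*(-128)*(-5 - 1/14) - 8789) = sqrt(2*(-128)*(-71/14) - 8789) = sqrt(9088/7 - 8789) = sqrt(-52435/7) = I*sqrt(367045)/7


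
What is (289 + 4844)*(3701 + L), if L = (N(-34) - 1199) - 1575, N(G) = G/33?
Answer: 52283027/11 ≈ 4.7530e+6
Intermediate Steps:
N(G) = G/33 (N(G) = G*(1/33) = G/33)
L = -91576/33 (L = ((1/33)*(-34) - 1199) - 1575 = (-34/33 - 1199) - 1575 = -39601/33 - 1575 = -91576/33 ≈ -2775.0)
(289 + 4844)*(3701 + L) = (289 + 4844)*(3701 - 91576/33) = 5133*(30557/33) = 52283027/11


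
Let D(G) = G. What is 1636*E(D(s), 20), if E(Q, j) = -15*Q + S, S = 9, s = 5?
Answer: -107976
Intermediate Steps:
E(Q, j) = 9 - 15*Q (E(Q, j) = -15*Q + 9 = 9 - 15*Q)
1636*E(D(s), 20) = 1636*(9 - 15*5) = 1636*(9 - 75) = 1636*(-66) = -107976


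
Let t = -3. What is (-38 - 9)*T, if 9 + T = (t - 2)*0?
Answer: 423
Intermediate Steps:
T = -9 (T = -9 + (-3 - 2)*0 = -9 - 5*0 = -9 + 0 = -9)
(-38 - 9)*T = (-38 - 9)*(-9) = -47*(-9) = 423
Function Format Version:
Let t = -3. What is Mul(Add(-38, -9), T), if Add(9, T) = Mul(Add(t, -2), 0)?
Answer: 423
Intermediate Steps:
T = -9 (T = Add(-9, Mul(Add(-3, -2), 0)) = Add(-9, Mul(-5, 0)) = Add(-9, 0) = -9)
Mul(Add(-38, -9), T) = Mul(Add(-38, -9), -9) = Mul(-47, -9) = 423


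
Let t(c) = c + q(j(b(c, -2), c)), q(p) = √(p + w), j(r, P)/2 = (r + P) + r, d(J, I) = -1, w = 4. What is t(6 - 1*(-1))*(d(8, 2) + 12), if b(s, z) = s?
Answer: 77 + 11*√46 ≈ 151.61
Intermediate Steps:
j(r, P) = 2*P + 4*r (j(r, P) = 2*((r + P) + r) = 2*((P + r) + r) = 2*(P + 2*r) = 2*P + 4*r)
q(p) = √(4 + p) (q(p) = √(p + 4) = √(4 + p))
t(c) = c + √(4 + 6*c) (t(c) = c + √(4 + (2*c + 4*c)) = c + √(4 + 6*c))
t(6 - 1*(-1))*(d(8, 2) + 12) = ((6 - 1*(-1)) + √(4 + 6*(6 - 1*(-1))))*(-1 + 12) = ((6 + 1) + √(4 + 6*(6 + 1)))*11 = (7 + √(4 + 6*7))*11 = (7 + √(4 + 42))*11 = (7 + √46)*11 = 77 + 11*√46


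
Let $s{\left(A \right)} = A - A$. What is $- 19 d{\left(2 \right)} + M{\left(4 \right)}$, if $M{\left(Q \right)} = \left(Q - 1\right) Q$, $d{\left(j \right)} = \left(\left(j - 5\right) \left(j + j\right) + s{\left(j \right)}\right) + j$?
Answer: $202$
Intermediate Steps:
$s{\left(A \right)} = 0$
$d{\left(j \right)} = j + 2 j \left(-5 + j\right)$ ($d{\left(j \right)} = \left(\left(j - 5\right) \left(j + j\right) + 0\right) + j = \left(\left(-5 + j\right) 2 j + 0\right) + j = \left(2 j \left(-5 + j\right) + 0\right) + j = 2 j \left(-5 + j\right) + j = j + 2 j \left(-5 + j\right)$)
$M{\left(Q \right)} = Q \left(-1 + Q\right)$ ($M{\left(Q \right)} = \left(-1 + Q\right) Q = Q \left(-1 + Q\right)$)
$- 19 d{\left(2 \right)} + M{\left(4 \right)} = - 19 \cdot 2 \left(-9 + 2 \cdot 2\right) + 4 \left(-1 + 4\right) = - 19 \cdot 2 \left(-9 + 4\right) + 4 \cdot 3 = - 19 \cdot 2 \left(-5\right) + 12 = \left(-19\right) \left(-10\right) + 12 = 190 + 12 = 202$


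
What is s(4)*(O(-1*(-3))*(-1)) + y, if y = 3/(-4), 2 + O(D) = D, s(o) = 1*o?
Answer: -19/4 ≈ -4.7500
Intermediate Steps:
s(o) = o
O(D) = -2 + D
y = -¾ (y = 3*(-¼) = -¾ ≈ -0.75000)
s(4)*(O(-1*(-3))*(-1)) + y = 4*((-2 - 1*(-3))*(-1)) - ¾ = 4*((-2 + 3)*(-1)) - ¾ = 4*(1*(-1)) - ¾ = 4*(-1) - ¾ = -4 - ¾ = -19/4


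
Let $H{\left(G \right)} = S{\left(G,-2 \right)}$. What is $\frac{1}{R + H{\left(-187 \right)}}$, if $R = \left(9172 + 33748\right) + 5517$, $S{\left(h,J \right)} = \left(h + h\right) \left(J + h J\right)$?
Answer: $- \frac{1}{90691} \approx -1.1026 \cdot 10^{-5}$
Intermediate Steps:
$S{\left(h,J \right)} = 2 h \left(J + J h\right)$
$H{\left(G \right)} = - 4 G \left(1 + G\right)$ ($H{\left(G \right)} = 2 \left(-2\right) G \left(1 + G\right) = - 4 G \left(1 + G\right)$)
$R = 48437$ ($R = 42920 + 5517 = 48437$)
$\frac{1}{R + H{\left(-187 \right)}} = \frac{1}{48437 - - 748 \left(1 - 187\right)} = \frac{1}{48437 - \left(-748\right) \left(-186\right)} = \frac{1}{48437 - 139128} = \frac{1}{-90691} = - \frac{1}{90691}$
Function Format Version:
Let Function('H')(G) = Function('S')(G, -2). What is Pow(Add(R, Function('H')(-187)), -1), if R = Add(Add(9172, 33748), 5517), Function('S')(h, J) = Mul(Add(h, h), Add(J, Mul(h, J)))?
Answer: Rational(-1, 90691) ≈ -1.1026e-5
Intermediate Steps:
Function('S')(h, J) = Mul(2, h, Add(J, Mul(J, h))) (Function('S')(h, J) = Mul(Mul(2, h), Add(J, Mul(J, h))) = Mul(2, h, Add(J, Mul(J, h))))
Function('H')(G) = Mul(-4, G, Add(1, G)) (Function('H')(G) = Mul(2, -2, G, Add(1, G)) = Mul(-4, G, Add(1, G)))
R = 48437 (R = Add(42920, 5517) = 48437)
Pow(Add(R, Function('H')(-187)), -1) = Pow(Add(48437, Mul(-4, -187, Add(1, -187))), -1) = Pow(Add(48437, Mul(-4, -187, -186)), -1) = Pow(Add(48437, -139128), -1) = Pow(-90691, -1) = Rational(-1, 90691)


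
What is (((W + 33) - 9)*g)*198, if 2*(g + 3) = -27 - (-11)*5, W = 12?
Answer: 78408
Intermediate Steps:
g = 11 (g = -3 + (-27 - (-11)*5)/2 = -3 + (-27 - 1*(-55))/2 = -3 + (-27 + 55)/2 = -3 + (½)*28 = -3 + 14 = 11)
(((W + 33) - 9)*g)*198 = (((12 + 33) - 9)*11)*198 = ((45 - 9)*11)*198 = (36*11)*198 = 396*198 = 78408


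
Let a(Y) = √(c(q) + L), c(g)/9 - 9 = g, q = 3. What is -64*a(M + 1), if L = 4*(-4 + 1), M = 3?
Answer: -256*√6 ≈ -627.07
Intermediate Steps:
c(g) = 81 + 9*g
L = -12 (L = 4*(-3) = -12)
a(Y) = 4*√6 (a(Y) = √((81 + 9*3) - 12) = √((81 + 27) - 12) = √(108 - 12) = √96 = 4*√6)
-64*a(M + 1) = -256*√6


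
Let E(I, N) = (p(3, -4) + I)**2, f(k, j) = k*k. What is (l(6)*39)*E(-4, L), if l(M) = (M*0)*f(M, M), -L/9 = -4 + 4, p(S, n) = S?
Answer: 0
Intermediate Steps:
f(k, j) = k**2
L = 0 (L = -9*(-4 + 4) = -9*0 = 0)
E(I, N) = (3 + I)**2
l(M) = 0 (l(M) = (M*0)*M**2 = 0*M**2 = 0)
(l(6)*39)*E(-4, L) = (0*39)*(3 - 4)**2 = 0*(-1)**2 = 0*1 = 0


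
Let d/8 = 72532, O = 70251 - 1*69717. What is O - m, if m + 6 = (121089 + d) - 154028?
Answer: -546777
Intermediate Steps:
O = 534 (O = 70251 - 69717 = 534)
d = 580256 (d = 8*72532 = 580256)
m = 547311 (m = -6 + ((121089 + 580256) - 154028) = -6 + (701345 - 154028) = -6 + 547317 = 547311)
O - m = 534 - 1*547311 = 534 - 547311 = -546777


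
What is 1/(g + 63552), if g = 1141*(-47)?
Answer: 1/9925 ≈ 0.00010076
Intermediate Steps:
g = -53627
1/(g + 63552) = 1/(-53627 + 63552) = 1/9925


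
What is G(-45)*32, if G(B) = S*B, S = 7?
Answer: -10080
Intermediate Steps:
G(B) = 7*B
G(-45)*32 = (7*(-45))*32 = -315*32 = -10080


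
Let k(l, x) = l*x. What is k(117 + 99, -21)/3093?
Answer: -1512/1031 ≈ -1.4665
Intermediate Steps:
k(117 + 99, -21)/3093 = ((117 + 99)*(-21))/3093 = (216*(-21))*(1/3093) = -4536*1/3093 = -1512/1031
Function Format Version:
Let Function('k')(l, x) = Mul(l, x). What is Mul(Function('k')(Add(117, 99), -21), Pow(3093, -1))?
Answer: Rational(-1512, 1031) ≈ -1.4665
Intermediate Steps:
Mul(Function('k')(Add(117, 99), -21), Pow(3093, -1)) = Mul(Mul(Add(117, 99), -21), Pow(3093, -1)) = Mul(Mul(216, -21), Rational(1, 3093)) = Mul(-4536, Rational(1, 3093)) = Rational(-1512, 1031)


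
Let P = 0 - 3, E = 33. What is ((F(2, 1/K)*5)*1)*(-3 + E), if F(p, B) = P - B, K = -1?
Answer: -300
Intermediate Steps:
P = -3
F(p, B) = -3 - B
((F(2, 1/K)*5)*1)*(-3 + E) = (((-3 - 1/(-1))*5)*1)*(-3 + 33) = (((-3 - (-1))*5)*1)*30 = (((-3 - 1*(-1))*5)*1)*30 = (((-3 + 1)*5)*1)*30 = (-2*5*1)*30 = -10*1*30 = -10*30 = -300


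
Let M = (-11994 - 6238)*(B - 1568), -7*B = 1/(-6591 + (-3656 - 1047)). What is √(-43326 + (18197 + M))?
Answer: √44630330666866763/39529 ≈ 5344.4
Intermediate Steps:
B = 1/79058 (B = -1/(7*(-6591 + (-3656 - 1047))) = -1/(7*(-6591 - 4703)) = -⅐/(-11294) = -⅐*(-1/11294) = 1/79058 ≈ 1.2649e-5)
M = 1130046188388/39529 (M = (-11994 - 6238)*(1/79058 - 1568) = -18232*(-123962943/79058) = 1130046188388/39529 ≈ 2.8588e+7)
√(-43326 + (18197 + M)) = √(-43326 + (18197 + 1130046188388/39529)) = √(-43326 + 1130765497601/39529) = √(1129052864147/39529) = √44630330666866763/39529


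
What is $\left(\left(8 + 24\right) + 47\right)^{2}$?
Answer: $6241$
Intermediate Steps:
$\left(\left(8 + 24\right) + 47\right)^{2} = \left(32 + 47\right)^{2} = 79^{2} = 6241$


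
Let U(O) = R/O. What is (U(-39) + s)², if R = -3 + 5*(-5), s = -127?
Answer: 24255625/1521 ≈ 15947.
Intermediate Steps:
R = -28 (R = -3 - 25 = -28)
U(O) = -28/O
(U(-39) + s)² = (-28/(-39) - 127)² = (-28*(-1/39) - 127)² = (28/39 - 127)² = (-4925/39)² = 24255625/1521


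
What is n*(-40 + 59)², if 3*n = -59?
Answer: -21299/3 ≈ -7099.7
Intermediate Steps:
n = -59/3 (n = (⅓)*(-59) = -59/3 ≈ -19.667)
n*(-40 + 59)² = -59*(-40 + 59)²/3 = -59/3*19² = -59/3*361 = -21299/3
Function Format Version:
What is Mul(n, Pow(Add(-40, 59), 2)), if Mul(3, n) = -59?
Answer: Rational(-21299, 3) ≈ -7099.7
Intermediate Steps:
n = Rational(-59, 3) (n = Mul(Rational(1, 3), -59) = Rational(-59, 3) ≈ -19.667)
Mul(n, Pow(Add(-40, 59), 2)) = Mul(Rational(-59, 3), Pow(Add(-40, 59), 2)) = Mul(Rational(-59, 3), Pow(19, 2)) = Mul(Rational(-59, 3), 361) = Rational(-21299, 3)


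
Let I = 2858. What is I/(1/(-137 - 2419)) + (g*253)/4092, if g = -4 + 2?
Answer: -1358738951/186 ≈ -7.3050e+6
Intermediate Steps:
g = -2
I/(1/(-137 - 2419)) + (g*253)/4092 = 2858/(1/(-137 - 2419)) - 2*253/4092 = 2858/(1/(-2556)) - 506*1/4092 = 2858/(-1/2556) - 23/186 = 2858*(-2556) - 23/186 = -7305048 - 23/186 = -1358738951/186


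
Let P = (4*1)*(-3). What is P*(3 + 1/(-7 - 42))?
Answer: -1752/49 ≈ -35.755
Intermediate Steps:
P = -12 (P = 4*(-3) = -12)
P*(3 + 1/(-7 - 42)) = -12*(3 + 1/(-7 - 42)) = -12*(3 + 1/(-49)) = -12*(3 - 1/49) = -12*146/49 = -1752/49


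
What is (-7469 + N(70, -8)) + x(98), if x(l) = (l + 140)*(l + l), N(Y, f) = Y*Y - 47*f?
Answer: 44455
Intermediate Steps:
N(Y, f) = Y² - 47*f
x(l) = 2*l*(140 + l) (x(l) = (140 + l)*(2*l) = 2*l*(140 + l))
(-7469 + N(70, -8)) + x(98) = (-7469 + (70² - 47*(-8))) + 2*98*(140 + 98) = (-7469 + (4900 + 376)) + 2*98*238 = (-7469 + 5276) + 46648 = -2193 + 46648 = 44455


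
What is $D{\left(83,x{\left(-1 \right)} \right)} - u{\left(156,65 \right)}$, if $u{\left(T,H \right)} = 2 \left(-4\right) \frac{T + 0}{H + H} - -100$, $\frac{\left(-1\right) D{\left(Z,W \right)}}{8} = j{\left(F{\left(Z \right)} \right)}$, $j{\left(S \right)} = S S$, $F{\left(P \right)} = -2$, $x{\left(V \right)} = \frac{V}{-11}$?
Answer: $- \frac{612}{5} \approx -122.4$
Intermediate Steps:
$x{\left(V \right)} = - \frac{V}{11}$ ($x{\left(V \right)} = V \left(- \frac{1}{11}\right) = - \frac{V}{11}$)
$j{\left(S \right)} = S^{2}$
$D{\left(Z,W \right)} = -32$ ($D{\left(Z,W \right)} = - 8 \left(-2\right)^{2} = \left(-8\right) 4 = -32$)
$u{\left(T,H \right)} = 100 - \frac{4 T}{H}$ ($u{\left(T,H \right)} = - 8 \frac{T}{2 H} + 100 = - \frac{4 T}{H} + 100 = 100 - \frac{4 T}{H}$)
$D{\left(83,x{\left(-1 \right)} \right)} - u{\left(156,65 \right)} = -32 - \left(100 - \frac{624}{65}\right) = -32 - \left(100 - 624 \cdot \frac{1}{65}\right) = -32 - \left(100 - \frac{48}{5}\right) = -32 - \frac{452}{5} = - \frac{612}{5}$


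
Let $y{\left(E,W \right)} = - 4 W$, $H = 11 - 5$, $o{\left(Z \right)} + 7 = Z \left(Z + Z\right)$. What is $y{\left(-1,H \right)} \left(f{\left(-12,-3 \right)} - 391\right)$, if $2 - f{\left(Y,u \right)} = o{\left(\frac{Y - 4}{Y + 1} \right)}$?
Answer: $\frac{1121616}{121} \approx 9269.5$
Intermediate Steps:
$o{\left(Z \right)} = -7 + 2 Z^{2}$ ($o{\left(Z \right)} = -7 + Z \left(Z + Z\right) = -7 + Z 2 Z = -7 + 2 Z^{2}$)
$f{\left(Y,u \right)} = 9 - \frac{2 \left(-4 + Y\right)^{2}}{\left(1 + Y\right)^{2}}$ ($f{\left(Y,u \right)} = 2 - \left(-7 + 2 \left(\frac{Y - 4}{Y + 1}\right)^{2}\right) = 2 - \left(-7 + 2 \left(\frac{-4 + Y}{1 + Y}\right)^{2}\right) = 2 - \left(-7 + 2 \frac{\left(-4 + Y\right)^{2}}{\left(1 + Y\right)^{2}}\right) = 2 - \left(-7 + \frac{2 \left(-4 + Y\right)^{2}}{\left(1 + Y\right)^{2}}\right) = 9 - \frac{2 \left(-4 + Y\right)^{2}}{\left(1 + Y\right)^{2}}$)
$H = 6$ ($H = 11 - 5 = 6$)
$y{\left(-1,H \right)} \left(f{\left(-12,-3 \right)} - 391\right) = \left(-4\right) 6 \left(\left(9 - \frac{2 \left(-4 - 12\right)^{2}}{\left(1 - 12\right)^{2}}\right) - 391\right) = - 24 \left(\left(9 - \frac{2 \left(-16\right)^{2}}{121}\right) - 391\right) = - 24 \left(\left(9 - \frac{2}{121} \cdot 256\right) - 391\right) = - 24 \left(\left(9 - \frac{512}{121}\right) - 391\right) = - 24 \left(\frac{577}{121} - 391\right) = \left(-24\right) \left(- \frac{46734}{121}\right) = \frac{1121616}{121}$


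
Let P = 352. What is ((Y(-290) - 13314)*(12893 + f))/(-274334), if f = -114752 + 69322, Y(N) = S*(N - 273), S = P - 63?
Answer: -5727195277/274334 ≈ -20877.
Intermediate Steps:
S = 289 (S = 352 - 63 = 289)
Y(N) = -78897 + 289*N (Y(N) = 289*(N - 273) = 289*(-273 + N) = -78897 + 289*N)
f = -45430
((Y(-290) - 13314)*(12893 + f))/(-274334) = (((-78897 + 289*(-290)) - 13314)*(12893 - 45430))/(-274334) = (((-78897 - 83810) - 13314)*(-32537))*(-1/274334) = ((-162707 - 13314)*(-32537))*(-1/274334) = -176021*(-32537)*(-1/274334) = 5727195277*(-1/274334) = -5727195277/274334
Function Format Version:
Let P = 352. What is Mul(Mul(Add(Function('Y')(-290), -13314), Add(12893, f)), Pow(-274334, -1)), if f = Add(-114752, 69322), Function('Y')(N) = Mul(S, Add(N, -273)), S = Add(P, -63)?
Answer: Rational(-5727195277, 274334) ≈ -20877.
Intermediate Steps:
S = 289 (S = Add(352, -63) = 289)
Function('Y')(N) = Add(-78897, Mul(289, N)) (Function('Y')(N) = Mul(289, Add(N, -273)) = Mul(289, Add(-273, N)) = Add(-78897, Mul(289, N)))
f = -45430
Mul(Mul(Add(Function('Y')(-290), -13314), Add(12893, f)), Pow(-274334, -1)) = Mul(Mul(Add(Add(-78897, Mul(289, -290)), -13314), Add(12893, -45430)), Pow(-274334, -1)) = Mul(Mul(Add(Add(-78897, -83810), -13314), -32537), Rational(-1, 274334)) = Mul(Mul(Add(-162707, -13314), -32537), Rational(-1, 274334)) = Mul(Mul(-176021, -32537), Rational(-1, 274334)) = Mul(5727195277, Rational(-1, 274334)) = Rational(-5727195277, 274334)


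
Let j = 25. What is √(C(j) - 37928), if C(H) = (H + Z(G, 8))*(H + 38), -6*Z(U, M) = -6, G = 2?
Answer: I*√36290 ≈ 190.5*I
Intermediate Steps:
Z(U, M) = 1 (Z(U, M) = -⅙*(-6) = 1)
C(H) = (1 + H)*(38 + H) (C(H) = (H + 1)*(H + 38) = (1 + H)*(38 + H))
√(C(j) - 37928) = √((38 + 25² + 39*25) - 37928) = √((38 + 625 + 975) - 37928) = √(1638 - 37928) = √(-36290) = I*√36290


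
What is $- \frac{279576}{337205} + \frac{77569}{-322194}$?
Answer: $- \frac{10566760399}{9876857070} \approx -1.0699$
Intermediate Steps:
$- \frac{279576}{337205} + \frac{77569}{-322194} = \left(-279576\right) \frac{1}{337205} + 77569 \left(- \frac{1}{322194}\right) = - \frac{25416}{30655} - \frac{77569}{322194} = - \frac{10566760399}{9876857070}$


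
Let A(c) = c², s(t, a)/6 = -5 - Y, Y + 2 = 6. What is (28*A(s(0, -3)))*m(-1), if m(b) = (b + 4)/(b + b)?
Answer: -122472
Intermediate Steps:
Y = 4 (Y = -2 + 6 = 4)
s(t, a) = -54 (s(t, a) = 6*(-5 - 1*4) = 6*(-5 - 4) = 6*(-9) = -54)
m(b) = (4 + b)/(2*b) (m(b) = (4 + b)/((2*b)) = (4 + b)*(1/(2*b)) = (4 + b)/(2*b))
(28*A(s(0, -3)))*m(-1) = (28*(-54)²)*((½)*(4 - 1)/(-1)) = (28*2916)*((½)*(-1)*3) = 81648*(-3/2) = -122472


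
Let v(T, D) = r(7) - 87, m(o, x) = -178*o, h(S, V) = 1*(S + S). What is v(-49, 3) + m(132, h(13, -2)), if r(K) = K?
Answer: -23576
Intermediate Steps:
h(S, V) = 2*S (h(S, V) = 1*(2*S) = 2*S)
v(T, D) = -80 (v(T, D) = 7 - 87 = -80)
v(-49, 3) + m(132, h(13, -2)) = -80 - 178*132 = -80 - 23496 = -23576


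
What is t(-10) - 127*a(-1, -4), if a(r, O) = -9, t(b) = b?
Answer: 1133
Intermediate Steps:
t(-10) - 127*a(-1, -4) = -10 - 127*(-9) = -10 + 1143 = 1133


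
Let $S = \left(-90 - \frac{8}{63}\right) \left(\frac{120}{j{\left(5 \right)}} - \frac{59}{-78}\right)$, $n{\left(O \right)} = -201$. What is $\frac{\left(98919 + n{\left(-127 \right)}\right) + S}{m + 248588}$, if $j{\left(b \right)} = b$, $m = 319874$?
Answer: $\frac{237068017}{1396711134} \approx 0.16973$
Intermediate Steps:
$S = - \frac{5482109}{2457}$ ($S = \left(-90 - \frac{8}{63}\right) \left(\frac{120}{5} - \frac{59}{-78}\right) = \left(-90 - \frac{8}{63}\right) \left(120 \cdot \frac{1}{5} - - \frac{59}{78}\right) = \left(-90 - \frac{8}{63}\right) \left(24 + \frac{59}{78}\right) = \left(- \frac{5678}{63}\right) \frac{1931}{78} = - \frac{5482109}{2457} \approx -2231.2$)
$\frac{\left(98919 + n{\left(-127 \right)}\right) + S}{m + 248588} = \frac{\left(98919 - 201\right) - \frac{5482109}{2457}}{319874 + 248588} = \frac{98718 - \frac{5482109}{2457}}{568462} = \frac{237068017}{2457} \cdot \frac{1}{568462} = \frac{237068017}{1396711134}$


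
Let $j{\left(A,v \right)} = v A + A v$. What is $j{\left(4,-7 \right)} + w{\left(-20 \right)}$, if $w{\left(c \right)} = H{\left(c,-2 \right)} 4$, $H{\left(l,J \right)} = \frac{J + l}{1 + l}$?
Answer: $- \frac{976}{19} \approx -51.368$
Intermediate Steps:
$H{\left(l,J \right)} = \frac{J + l}{1 + l}$
$w{\left(c \right)} = \frac{4 \left(-2 + c\right)}{1 + c}$ ($w{\left(c \right)} = \frac{-2 + c}{1 + c} 4 = \frac{4 \left(-2 + c\right)}{1 + c}$)
$j{\left(A,v \right)} = 2 A v$ ($j{\left(A,v \right)} = A v + A v = 2 A v$)
$j{\left(4,-7 \right)} + w{\left(-20 \right)} = 2 \cdot 4 \left(-7\right) + \frac{4 \left(-2 - 20\right)}{1 - 20} = -56 + 4 \frac{1}{-19} \left(-22\right) = -56 + 4 \left(- \frac{1}{19}\right) \left(-22\right) = -56 + \frac{88}{19} = - \frac{976}{19}$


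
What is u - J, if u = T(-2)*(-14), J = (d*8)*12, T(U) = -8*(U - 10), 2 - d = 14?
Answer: -192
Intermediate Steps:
d = -12 (d = 2 - 1*14 = 2 - 14 = -12)
T(U) = 80 - 8*U (T(U) = -8*(-10 + U) = 80 - 8*U)
J = -1152 (J = -12*8*12 = -96*12 = -1152)
u = -1344 (u = (80 - 8*(-2))*(-14) = (80 + 16)*(-14) = 96*(-14) = -1344)
u - J = -1344 - 1*(-1152) = -1344 + 1152 = -192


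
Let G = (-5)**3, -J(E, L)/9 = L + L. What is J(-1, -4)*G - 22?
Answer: -9022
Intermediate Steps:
J(E, L) = -18*L (J(E, L) = -9*(L + L) = -18*L)
G = -125
J(-1, -4)*G - 22 = -18*(-4)*(-125) - 22 = 72*(-125) - 22 = -9000 - 22 = -9022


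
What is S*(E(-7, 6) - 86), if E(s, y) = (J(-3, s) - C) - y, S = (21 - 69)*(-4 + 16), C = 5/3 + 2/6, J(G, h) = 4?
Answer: 51840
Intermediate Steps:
C = 2 (C = 5*(⅓) + 2*(⅙) = 5/3 + ⅓ = 2)
S = -576 (S = -48*12 = -576)
E(s, y) = 2 - y (E(s, y) = (4 - 1*2) - y = (4 - 2) - y = 2 - y)
S*(E(-7, 6) - 86) = -576*((2 - 1*6) - 86) = -576*((2 - 6) - 86) = -576*(-4 - 86) = -576*(-90) = 51840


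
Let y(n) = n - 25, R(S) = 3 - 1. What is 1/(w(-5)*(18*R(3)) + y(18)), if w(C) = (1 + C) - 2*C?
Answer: 1/209 ≈ 0.0047847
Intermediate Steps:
R(S) = 2
y(n) = -25 + n
w(C) = 1 - C
1/(w(-5)*(18*R(3)) + y(18)) = 1/((1 - 1*(-5))*(18*2) + (-25 + 18)) = 1/((1 + 5)*36 - 7) = 1/(6*36 - 7) = 1/(216 - 7) = 1/209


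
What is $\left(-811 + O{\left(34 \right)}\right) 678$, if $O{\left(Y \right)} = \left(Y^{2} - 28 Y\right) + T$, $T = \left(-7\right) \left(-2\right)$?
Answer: $-402054$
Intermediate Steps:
$T = 14$
$O{\left(Y \right)} = 14 + Y^{2} - 28 Y$ ($O{\left(Y \right)} = \left(Y^{2} - 28 Y\right) + 14 = 14 + Y^{2} - 28 Y$)
$\left(-811 + O{\left(34 \right)}\right) 678 = \left(-811 + \left(14 + 34^{2} - 952\right)\right) 678 = \left(-811 + \left(14 + 1156 - 952\right)\right) 678 = \left(-811 + 218\right) 678 = \left(-593\right) 678 = -402054$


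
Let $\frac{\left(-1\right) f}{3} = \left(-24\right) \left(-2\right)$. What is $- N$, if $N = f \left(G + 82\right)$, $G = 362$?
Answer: $63936$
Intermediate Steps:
$f = -144$ ($f = - 3 \left(\left(-24\right) \left(-2\right)\right) = \left(-3\right) 48 = -144$)
$N = -63936$ ($N = - 144 \left(362 + 82\right) = \left(-144\right) 444 = -63936$)
$- N = \left(-1\right) \left(-63936\right) = 63936$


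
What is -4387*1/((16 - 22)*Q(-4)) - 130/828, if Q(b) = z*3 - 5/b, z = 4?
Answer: 1207367/21942 ≈ 55.025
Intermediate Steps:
Q(b) = 12 - 5/b (Q(b) = 4*3 - 5/b = 12 - 5/b)
-4387*1/((16 - 22)*Q(-4)) - 130/828 = -4387*1/((12 - 5/(-4))*(16 - 22)) - 130/828 = -4387*(-1/(6*(12 - 5*(-¼)))) - 130*1/828 = -4387*(-1/(6*(12 + 5/4))) - 65/414 = -4387/((53/4)*(-6)) - 65/414 = -4387/(-159/2) - 65/414 = -4387*(-2/159) - 65/414 = 8774/159 - 65/414 = 1207367/21942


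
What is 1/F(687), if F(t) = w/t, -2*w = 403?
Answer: -1374/403 ≈ -3.4094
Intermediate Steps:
w = -403/2 (w = -½*403 = -403/2 ≈ -201.50)
F(t) = -403/(2*t)
1/F(687) = 1/(-403/2/687) = 1/(-403/2*1/687) = 1/(-403/1374) = -1374/403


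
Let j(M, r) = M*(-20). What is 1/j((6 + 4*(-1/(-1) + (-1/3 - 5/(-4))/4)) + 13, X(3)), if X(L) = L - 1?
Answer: -3/1435 ≈ -0.0020906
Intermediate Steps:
X(L) = -1 + L
j(M, r) = -20*M
1/j((6 + 4*(-1/(-1) + (-1/3 - 5/(-4))/4)) + 13, X(3)) = 1/(-20*((6 + 4*(-1/(-1) + (-1/3 - 5/(-4))/4)) + 13)) = 1/(-20*((6 + 4*(-1*(-1) + (-1*1/3 - 5*(-1/4))*(1/4))) + 13)) = 1/(-20*((6 + 4*(1 + (-1/3 + 5/4)*(1/4))) + 13)) = 1/(-20*((6 + 4*(1 + (11/12)*(1/4))) + 13)) = 1/(-20*((6 + 4*(1 + 11/48)) + 13)) = 1/(-20*((6 + 4*(59/48)) + 13)) = 1/(-20*((6 + 59/12) + 13)) = 1/(-20*(131/12 + 13)) = 1/(-20*287/12) = 1/(-1435/3) = -3/1435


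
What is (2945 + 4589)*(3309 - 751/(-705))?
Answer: 17581312264/705 ≈ 2.4938e+7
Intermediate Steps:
(2945 + 4589)*(3309 - 751/(-705)) = 7534*(3309 - 751*(-1/705)) = 7534*(3309 + 751/705) = 7534*(2333596/705) = 17581312264/705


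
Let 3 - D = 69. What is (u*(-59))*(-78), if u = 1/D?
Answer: -767/11 ≈ -69.727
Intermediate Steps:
D = -66 (D = 3 - 1*69 = 3 - 69 = -66)
u = -1/66 (u = 1/(-66) = -1/66 ≈ -0.015152)
(u*(-59))*(-78) = -1/66*(-59)*(-78) = (59/66)*(-78) = -767/11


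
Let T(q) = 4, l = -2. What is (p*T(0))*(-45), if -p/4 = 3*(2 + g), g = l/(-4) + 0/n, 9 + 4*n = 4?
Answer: 5400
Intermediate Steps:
n = -5/4 (n = -9/4 + (¼)*4 = -9/4 + 1 = -5/4 ≈ -1.2500)
g = ½ (g = -2/(-4) + 0/(-5/4) = -2*(-¼) + 0*(-⅘) = ½ + 0 = ½ ≈ 0.50000)
p = -30 (p = -12*(2 + ½) = -12*5/2 = -4*15/2 = -30)
(p*T(0))*(-45) = -30*4*(-45) = -120*(-45) = 5400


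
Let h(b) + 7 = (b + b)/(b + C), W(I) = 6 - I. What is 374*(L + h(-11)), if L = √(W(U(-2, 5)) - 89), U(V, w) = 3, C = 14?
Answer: -16082/3 + 374*I*√86 ≈ -5360.7 + 3468.3*I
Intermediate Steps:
h(b) = -7 + 2*b/(14 + b) (h(b) = -7 + (b + b)/(b + 14) = -7 + (2*b)/(14 + b) = -7 + 2*b/(14 + b))
L = I*√86 (L = √((6 - 1*3) - 89) = √((6 - 3) - 89) = √(3 - 89) = √(-86) = I*√86 ≈ 9.2736*I)
374*(L + h(-11)) = 374*(I*√86 + (-98 - 5*(-11))/(14 - 11)) = 374*(I*√86 + (-98 + 55)/3) = 374*(I*√86 + (⅓)*(-43)) = 374*(I*√86 - 43/3) = 374*(-43/3 + I*√86) = -16082/3 + 374*I*√86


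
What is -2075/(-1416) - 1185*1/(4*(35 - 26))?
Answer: -14845/472 ≈ -31.451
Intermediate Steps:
-2075/(-1416) - 1185*1/(4*(35 - 26)) = -2075*(-1/1416) - 1185/(4*9) = 2075/1416 - 1185/36 = 2075/1416 - 1185*1/36 = 2075/1416 - 395/12 = -14845/472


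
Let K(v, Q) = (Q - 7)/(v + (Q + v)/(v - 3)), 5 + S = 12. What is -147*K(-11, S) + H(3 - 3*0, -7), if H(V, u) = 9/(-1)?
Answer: -9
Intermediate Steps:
S = 7 (S = -5 + 12 = 7)
H(V, u) = -9 (H(V, u) = 9*(-1) = -9)
K(v, Q) = (-7 + Q)/(v + (Q + v)/(-3 + v))
-147*K(-11, S) + H(3 - 3*0, -7) = -147*(21 - 7*(-11) - 3*7 + 7*(-11))/(7 + (-11)² - 2*(-11)) - 9 = -147*(21 + 77 - 21 - 77)/(7 + 121 + 22) - 9 = -147*0/150 - 9 = -49*0/50 - 9 = -147*0 - 9 = 0 - 9 = -9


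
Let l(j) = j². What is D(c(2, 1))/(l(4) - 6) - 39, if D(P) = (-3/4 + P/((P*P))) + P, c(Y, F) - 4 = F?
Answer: -7711/200 ≈ -38.555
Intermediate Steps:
c(Y, F) = 4 + F
D(P) = -¾ + P + 1/P (D(P) = (-3*¼ + P/(P²)) + P = (-¾ + P/P²) + P = (-¾ + 1/P) + P = -¾ + P + 1/P)
D(c(2, 1))/(l(4) - 6) - 39 = (-¾ + (4 + 1) + 1/(4 + 1))/(4² - 6) - 39 = (-¾ + 5 + 1/5)/(16 - 6) - 39 = (-¾ + 5 + ⅕)/10 - 39 = (89/20)*(⅒) - 39 = 89/200 - 39 = -7711/200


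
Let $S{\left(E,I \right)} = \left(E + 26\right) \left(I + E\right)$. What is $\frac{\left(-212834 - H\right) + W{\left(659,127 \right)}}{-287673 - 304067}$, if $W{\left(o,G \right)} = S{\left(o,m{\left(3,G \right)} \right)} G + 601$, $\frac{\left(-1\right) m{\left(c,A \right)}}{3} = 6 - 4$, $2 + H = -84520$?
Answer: $- \frac{14170006}{147935} \approx -95.785$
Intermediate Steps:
$H = -84522$ ($H = -2 - 84520 = -84522$)
$m{\left(c,A \right)} = -6$ ($m{\left(c,A \right)} = - 3 \left(6 - 4\right) = \left(-3\right) 2 = -6$)
$S{\left(E,I \right)} = \left(26 + E\right) \left(E + I\right)$
$W{\left(o,G \right)} = 601 + G \left(-156 + o^{2} + 20 o\right)$ ($W{\left(o,G \right)} = \left(o^{2} + 26 o + 26 \left(-6\right) + o \left(-6\right)\right) G + 601 = \left(o^{2} + 26 o - 156 - 6 o\right) G + 601 = \left(-156 + o^{2} + 20 o\right) G + 601 = G \left(-156 + o^{2} + 20 o\right) + 601 = 601 + G \left(-156 + o^{2} + 20 o\right)$)
$\frac{\left(-212834 - H\right) + W{\left(659,127 \right)}}{-287673 - 304067} = \frac{\left(-212834 - -84522\right) + \left(601 + 127 \left(-156 + 659^{2} + 20 \cdot 659\right)\right)}{-287673 - 304067} = \frac{\left(-212834 + 84522\right) + \left(601 + 127 \left(-156 + 434281 + 13180\right)\right)}{-591740} = \left(-128312 + \left(601 + 127 \cdot 447305\right)\right) \left(- \frac{1}{591740}\right) = \left(-128312 + \left(601 + 56807735\right)\right) \left(- \frac{1}{591740}\right) = \left(-128312 + 56808336\right) \left(- \frac{1}{591740}\right) = 56680024 \left(- \frac{1}{591740}\right) = - \frac{14170006}{147935}$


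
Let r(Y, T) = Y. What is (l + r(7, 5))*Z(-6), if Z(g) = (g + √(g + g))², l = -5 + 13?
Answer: 360 - 360*I*√3 ≈ 360.0 - 623.54*I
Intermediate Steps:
l = 8
Z(g) = (g + √2*√g)² (Z(g) = (g + √(2*g))² = (g + √2*√g)²)
(l + r(7, 5))*Z(-6) = (8 + 7)*(-6 + √2*√(-6))² = 15*(-6 + √2*(I*√6))² = 15*(-6 + 2*I*√3)²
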